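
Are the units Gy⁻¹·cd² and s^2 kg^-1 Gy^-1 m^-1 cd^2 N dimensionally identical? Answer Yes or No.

Left side:
  Gy = J/kg (absorbed dose = energy per mass),
      = m²·s⁻².
  So Gy⁻¹ = m⁻²·s².
  Combining: Gy⁻¹·cd² = (m⁻²·s²) · cd² = m⁻²·s²·cd².
Right side:
  Gy = m²·s⁻².
  So Gy⁻¹ = m⁻²·s².
  N = kg·m·s⁻².
  Combining: s²·kg⁻¹·Gy⁻¹·m⁻¹·cd²·N = s² · kg⁻¹ · (m⁻²·s²) · m⁻¹ · cd² · (kg·m·s⁻²) = m⁻²·s²·cd².
Both reduce to m⁻²·s²·cd².

Yes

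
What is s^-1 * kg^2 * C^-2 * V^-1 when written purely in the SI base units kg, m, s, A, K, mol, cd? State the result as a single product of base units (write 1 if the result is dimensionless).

C = s·A.
So C⁻² = s⁻²·A⁻².
V = kg·m²·s⁻³·A⁻¹.
So V⁻¹ = kg⁻¹·m⁻²·s³·A.
Combining: s⁻¹·kg²·C⁻²·V⁻¹ = s⁻¹ · kg² · (s⁻²·A⁻²) · (kg⁻¹·m⁻²·s³·A) = kg·m⁻²·A⁻¹.

kg·m⁻²·A⁻¹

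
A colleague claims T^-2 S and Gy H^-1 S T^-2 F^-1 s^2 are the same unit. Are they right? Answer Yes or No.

No

Left side:
  T = Wb/m² (flux density = flux per area),
      = kg·s⁻²·A⁻¹.
  So T⁻² = kg⁻²·s⁴·A².
  S = 1/Ω (conductance is reciprocal resistance),
      = kg⁻¹·m⁻²·s³·A².
  Combining: T⁻²·S = (kg⁻²·s⁴·A²) · (kg⁻¹·m⁻²·s³·A²) = kg⁻³·m⁻²·s⁷·A⁴.
Right side:
  Gy = J/kg (absorbed dose = energy per mass),
      = m²·s⁻².
  H = Wb/A (inductance = flux per current),
      = kg·m²·s⁻²·A⁻².
  So H⁻¹ = kg⁻¹·m⁻²·s²·A².
  S = 1/Ω (conductance is reciprocal resistance),
      = kg⁻¹·m⁻²·s³·A².
  T = Wb/m² (flux density = flux per area),
      = kg·s⁻²·A⁻¹.
  So T⁻² = kg⁻²·s⁴·A².
  F = C/V (capacitance = charge per voltage),
      = A·s/(kg·m²·s⁻³·A⁻¹) (substituting C and V),
      = kg⁻¹·m⁻²·s⁴·A².
  So F⁻¹ = kg·m²·s⁻⁴·A⁻².
  Combining: Gy·H⁻¹·S·T⁻²·F⁻¹·s² = (m²·s⁻²) · (kg⁻¹·m⁻²·s²·A²) · (kg⁻¹·m⁻²·s³·A²) · (kg⁻²·s⁴·A²) · (kg·m²·s⁻⁴·A⁻²) · s² = kg⁻³·s⁵·A⁴.
Left is kg⁻³·m⁻²·s⁷·A⁴; right is kg⁻³·s⁵·A⁴ — different.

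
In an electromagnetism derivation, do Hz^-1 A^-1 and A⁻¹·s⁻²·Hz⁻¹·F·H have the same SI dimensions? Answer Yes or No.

Yes

Left side:
  Hz = s⁻¹.
  So Hz⁻¹ = s.
  Combining: Hz⁻¹·A⁻¹ = s · A⁻¹ = s·A⁻¹.
Right side:
  Hz = 1/s = s⁻¹ (frequency is cycles per second).
  So Hz⁻¹ = s.
  F = C/V (capacitance = charge per voltage),
      = A·s/(kg·m²·s⁻³·A⁻¹) (substituting C and V),
      = kg⁻¹·m⁻²·s⁴·A².
  H = Wb/A (inductance = flux per current),
      = kg·m²·s⁻²·A⁻².
  Combining: A⁻¹·s⁻²·Hz⁻¹·F·H = A⁻¹ · s⁻² · s · (kg⁻¹·m⁻²·s⁴·A²) · (kg·m²·s⁻²·A⁻²) = s·A⁻¹.
Both reduce to s·A⁻¹.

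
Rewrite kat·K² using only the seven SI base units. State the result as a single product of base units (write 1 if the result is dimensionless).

kat = mol/s = s⁻¹·mol (catalytic activity).
Combining: kat·K² = (s⁻¹·mol) · K² = s⁻¹·K²·mol.

s⁻¹·K²·mol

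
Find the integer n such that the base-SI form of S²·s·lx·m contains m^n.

S = 1/Ω (conductance is reciprocal resistance),
    = kg⁻¹·m⁻²·s³·A².
So S² = kg⁻²·m⁻⁴·s⁶·A⁴.
lx = lm/m² (illuminance = luminous flux per area),
    = m⁻²·cd.
Combining: S²·s·lx·m = (kg⁻²·m⁻⁴·s⁶·A⁴) · s · (m⁻²·cd) · m = kg⁻²·m⁻⁵·s⁷·A⁴·cd.
The exponent of m is -5.

-5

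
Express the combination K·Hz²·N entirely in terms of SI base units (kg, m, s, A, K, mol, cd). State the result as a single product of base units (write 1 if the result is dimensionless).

Hz = 1/s = s⁻¹ (frequency is cycles per second).
So Hz² = s⁻².
N = kg·m/s² = kg·m·s⁻² (force = mass × acceleration).
Combining: K·Hz²·N = K · s⁻² · (kg·m·s⁻²) = kg·m·s⁻⁴·K.

kg·m·s⁻⁴·K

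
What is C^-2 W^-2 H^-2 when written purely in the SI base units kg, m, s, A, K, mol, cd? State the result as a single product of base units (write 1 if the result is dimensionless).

C = A·s = s·A (charge = current × time).
So C⁻² = s⁻²·A⁻².
W = J/s (power = energy per time),
    = kg·m²·s⁻³.
So W⁻² = kg⁻²·m⁻⁴·s⁶.
H = Wb/A (inductance = flux per current),
    = kg·m²·s⁻²·A⁻².
So H⁻² = kg⁻²·m⁻⁴·s⁴·A⁴.
Combining: C⁻²·W⁻²·H⁻² = (s⁻²·A⁻²) · (kg⁻²·m⁻⁴·s⁶) · (kg⁻²·m⁻⁴·s⁴·A⁴) = kg⁻⁴·m⁻⁸·s⁸·A².

kg⁻⁴·m⁻⁸·s⁸·A²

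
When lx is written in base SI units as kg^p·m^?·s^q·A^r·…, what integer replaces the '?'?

lx = m⁻²·cd.
The exponent of m is -2.

-2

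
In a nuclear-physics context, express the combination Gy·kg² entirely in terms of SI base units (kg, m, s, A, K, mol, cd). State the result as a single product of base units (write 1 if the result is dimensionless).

Gy = m²·s⁻².
Combining: Gy·kg² = (m²·s⁻²) · kg² = kg²·m²·s⁻².

kg²·m²·s⁻²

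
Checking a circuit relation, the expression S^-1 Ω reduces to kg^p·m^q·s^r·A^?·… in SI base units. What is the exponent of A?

S = kg⁻¹·m⁻²·s³·A².
So S⁻¹ = kg·m²·s⁻³·A⁻².
Ω = kg·m²·s⁻³·A⁻².
Combining: S⁻¹·Ω = (kg·m²·s⁻³·A⁻²) · (kg·m²·s⁻³·A⁻²) = kg²·m⁴·s⁻⁶·A⁻⁴.
The exponent of A is -4.

-4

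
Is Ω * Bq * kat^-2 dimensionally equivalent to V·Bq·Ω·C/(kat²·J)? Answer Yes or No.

Yes

Left side:
  Ω = kg·m²·s⁻³·A⁻².
  Bq = s⁻¹.
  kat = s⁻¹·mol.
  So kat⁻² = s²·mol⁻².
  Combining: Ω·Bq·kat⁻² = (kg·m²·s⁻³·A⁻²) · s⁻¹ · (s²·mol⁻²) = kg·m²·s⁻²·A⁻²·mol⁻².
Right side:
  V = kg·m²·s⁻³·A⁻¹.
  kat = s⁻¹·mol.
  So kat⁻² = s²·mol⁻².
  Bq = s⁻¹.
  Ω = kg·m²·s⁻³·A⁻².
  J = kg·m²·s⁻².
  So J⁻¹ = kg⁻¹·m⁻²·s².
  C = s·A.
  Combining: V·kat⁻²·Bq·Ω·J⁻¹·C = (kg·m²·s⁻³·A⁻¹) · (s²·mol⁻²) · s⁻¹ · (kg·m²·s⁻³·A⁻²) · (kg⁻¹·m⁻²·s²) · (s·A) = kg·m²·s⁻²·A⁻²·mol⁻².
Both reduce to kg·m²·s⁻²·A⁻²·mol⁻².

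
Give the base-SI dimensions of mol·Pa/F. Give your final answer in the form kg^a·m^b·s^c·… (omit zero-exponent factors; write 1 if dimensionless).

kg²·m·s⁻⁶·A⁻²·mol

F = kg⁻¹·m⁻²·s⁴·A².
So F⁻¹ = kg·m²·s⁻⁴·A⁻².
Pa = kg·m⁻¹·s⁻².
Combining: mol·F⁻¹·Pa = mol · (kg·m²·s⁻⁴·A⁻²) · (kg·m⁻¹·s⁻²) = kg²·m·s⁻⁶·A⁻²·mol.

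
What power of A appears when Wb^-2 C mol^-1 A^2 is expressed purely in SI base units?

5

Wb = V·s (flux: a volt is a weber per second),
    = kg·m²·s⁻²·A⁻¹.
So Wb⁻² = kg⁻²·m⁻⁴·s⁴·A².
C = A·s = s·A (charge = current × time).
Combining: Wb⁻²·C·mol⁻¹·A² = (kg⁻²·m⁻⁴·s⁴·A²) · (s·A) · mol⁻¹ · A² = kg⁻²·m⁻⁴·s⁵·A⁵·mol⁻¹.
The exponent of A is 5.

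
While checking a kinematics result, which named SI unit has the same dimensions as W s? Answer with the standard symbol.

W = J/s (power = energy per time),
    = kg·m²·s⁻³.
Combining: W·s = (kg·m²·s⁻³) · s = kg·m²·s⁻².
kg·m²·s⁻² is the base-SI form of the joule.

J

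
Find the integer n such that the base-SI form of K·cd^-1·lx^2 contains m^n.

lx = lm/m² (illuminance = luminous flux per area),
    = m⁻²·cd.
So lx² = m⁻⁴·cd².
Combining: K·cd⁻¹·lx² = K · cd⁻¹ · (m⁻⁴·cd²) = m⁻⁴·K·cd.
The exponent of m is -4.

-4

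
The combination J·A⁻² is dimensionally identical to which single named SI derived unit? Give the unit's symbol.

J = N·m (work = force × distance),
    = kg·m²·s⁻².
Combining: J·A⁻² = (kg·m²·s⁻²) · A⁻² = kg·m²·s⁻²·A⁻².
kg·m²·s⁻²·A⁻² is the base-SI form of the henry.

H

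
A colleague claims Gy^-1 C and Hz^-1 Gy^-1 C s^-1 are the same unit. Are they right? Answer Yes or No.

Yes

Left side:
  Gy = J/kg (absorbed dose = energy per mass),
      = m²·s⁻².
  So Gy⁻¹ = m⁻²·s².
  C = A·s = s·A (charge = current × time).
  Combining: Gy⁻¹·C = (m⁻²·s²) · (s·A) = m⁻²·s³·A.
Right side:
  Hz = 1/s = s⁻¹ (frequency is cycles per second).
  So Hz⁻¹ = s.
  Gy = J/kg (absorbed dose = energy per mass),
      = m²·s⁻².
  So Gy⁻¹ = m⁻²·s².
  C = A·s = s·A (charge = current × time).
  Combining: Hz⁻¹·Gy⁻¹·C·s⁻¹ = s · (m⁻²·s²) · (s·A) · s⁻¹ = m⁻²·s³·A.
Both reduce to m⁻²·s³·A.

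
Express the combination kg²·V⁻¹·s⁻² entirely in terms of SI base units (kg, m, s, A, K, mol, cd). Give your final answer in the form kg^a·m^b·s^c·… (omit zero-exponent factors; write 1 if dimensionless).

kg·m⁻²·s·A

V = W/A (potential = power per current),
    = kg·m²·s⁻³·A⁻¹.
So V⁻¹ = kg⁻¹·m⁻²·s³·A.
Combining: kg²·V⁻¹·s⁻² = kg² · (kg⁻¹·m⁻²·s³·A) · s⁻² = kg·m⁻²·s·A.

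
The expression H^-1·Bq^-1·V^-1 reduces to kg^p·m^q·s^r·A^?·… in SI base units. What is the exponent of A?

H = Wb/A (inductance = flux per current),
    = kg·m²·s⁻²·A⁻².
So H⁻¹ = kg⁻¹·m⁻²·s²·A².
Bq = 1/s = s⁻¹ (activity is decays per second).
So Bq⁻¹ = s.
V = W/A (potential = power per current),
    = kg·m²·s⁻³·A⁻¹.
So V⁻¹ = kg⁻¹·m⁻²·s³·A.
Combining: H⁻¹·Bq⁻¹·V⁻¹ = (kg⁻¹·m⁻²·s²·A²) · s · (kg⁻¹·m⁻²·s³·A) = kg⁻²·m⁻⁴·s⁶·A³.
The exponent of A is 3.

3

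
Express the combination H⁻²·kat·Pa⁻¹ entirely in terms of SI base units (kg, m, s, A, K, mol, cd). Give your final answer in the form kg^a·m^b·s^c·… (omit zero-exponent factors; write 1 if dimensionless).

kg⁻³·m⁻³·s⁵·A⁴·mol

H = Wb/A (inductance = flux per current),
    = kg·m²·s⁻²·A⁻².
So H⁻² = kg⁻²·m⁻⁴·s⁴·A⁴.
kat = mol/s = s⁻¹·mol (catalytic activity).
Pa = N/m² (pressure = force per area),
    = kg·m⁻¹·s⁻².
So Pa⁻¹ = kg⁻¹·m·s².
Combining: H⁻²·kat·Pa⁻¹ = (kg⁻²·m⁻⁴·s⁴·A⁴) · (s⁻¹·mol) · (kg⁻¹·m·s²) = kg⁻³·m⁻³·s⁵·A⁴·mol.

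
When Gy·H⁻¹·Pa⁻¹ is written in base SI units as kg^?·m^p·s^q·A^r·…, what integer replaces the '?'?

Gy = J/kg (absorbed dose = energy per mass),
    = m²·s⁻².
H = Wb/A (inductance = flux per current),
    = kg·m²·s⁻²·A⁻².
So H⁻¹ = kg⁻¹·m⁻²·s²·A².
Pa = N/m² (pressure = force per area),
    = kg·m⁻¹·s⁻².
So Pa⁻¹ = kg⁻¹·m·s².
Combining: Gy·H⁻¹·Pa⁻¹ = (m²·s⁻²) · (kg⁻¹·m⁻²·s²·A²) · (kg⁻¹·m·s²) = kg⁻²·m·s²·A².
The exponent of kg is -2.

-2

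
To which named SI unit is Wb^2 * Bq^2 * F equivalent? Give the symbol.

J

Wb = kg·m²·s⁻²·A⁻¹.
So Wb² = kg²·m⁴·s⁻⁴·A⁻².
Bq = s⁻¹.
So Bq² = s⁻².
F = kg⁻¹·m⁻²·s⁴·A².
Combining: Wb²·Bq²·F = (kg²·m⁴·s⁻⁴·A⁻²) · s⁻² · (kg⁻¹·m⁻²·s⁴·A²) = kg·m²·s⁻².
kg·m²·s⁻² is the base-SI form of the joule.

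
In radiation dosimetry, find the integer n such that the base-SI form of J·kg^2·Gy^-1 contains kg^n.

J = kg·m²·s⁻².
Gy = m²·s⁻².
So Gy⁻¹ = m⁻²·s².
Combining: J·kg²·Gy⁻¹ = (kg·m²·s⁻²) · kg² · (m⁻²·s²) = kg³.
The exponent of kg is 3.

3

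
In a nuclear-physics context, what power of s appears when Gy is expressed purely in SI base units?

-2

Gy = J/kg (absorbed dose = energy per mass),
    = m²·s⁻².
The exponent of s is -2.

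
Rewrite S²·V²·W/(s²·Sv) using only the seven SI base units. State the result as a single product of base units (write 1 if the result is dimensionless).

kg·s⁻³·A²

S = 1/Ω (conductance is reciprocal resistance),
    = kg⁻¹·m⁻²·s³·A².
So S² = kg⁻²·m⁻⁴·s⁶·A⁴.
V = W/A (potential = power per current),
    = kg·m²·s⁻³·A⁻¹.
So V² = kg²·m⁴·s⁻⁶·A⁻².
W = J/s (power = energy per time),
    = kg·m²·s⁻³.
Sv = J/kg (equivalent dose = energy per mass),
    = m²·s⁻².
So Sv⁻¹ = m⁻²·s².
Combining: S²·V²·W·s⁻²·Sv⁻¹ = (kg⁻²·m⁻⁴·s⁶·A⁴) · (kg²·m⁴·s⁻⁶·A⁻²) · (kg·m²·s⁻³) · s⁻² · (m⁻²·s²) = kg·s⁻³·A².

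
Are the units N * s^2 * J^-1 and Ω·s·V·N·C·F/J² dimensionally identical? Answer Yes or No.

Left side:
  N = kg·m/s² = kg·m·s⁻² (force = mass × acceleration).
  J = N·m (work = force × distance),
      = kg·m²·s⁻².
  So J⁻¹ = kg⁻¹·m⁻²·s².
  Combining: N·s²·J⁻¹ = (kg·m·s⁻²) · s² · (kg⁻¹·m⁻²·s²) = m⁻¹·s².
Right side:
  Ω = V/A (resistance = voltage per current),
      = kg·m²·s⁻³·A⁻².
  J = N·m (work = force × distance),
      = kg·m²·s⁻².
  So J⁻² = kg⁻²·m⁻⁴·s⁴.
  V = W/A (potential = power per current),
      = kg·m²·s⁻³·A⁻¹.
  N = kg·m/s² = kg·m·s⁻² (force = mass × acceleration).
  C = A·s = s·A (charge = current × time).
  F = C/V (capacitance = charge per voltage),
      = A·s/(kg·m²·s⁻³·A⁻¹) (substituting C and V),
      = kg⁻¹·m⁻²·s⁴·A².
  Combining: Ω·J⁻²·s·V·N·C·F = (kg·m²·s⁻³·A⁻²) · (kg⁻²·m⁻⁴·s⁴) · s · (kg·m²·s⁻³·A⁻¹) · (kg·m·s⁻²) · (s·A) · (kg⁻¹·m⁻²·s⁴·A²) = m⁻¹·s².
Both reduce to m⁻¹·s².

Yes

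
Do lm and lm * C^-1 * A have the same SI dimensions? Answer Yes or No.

No

Left side:
  lm = cd.
Right side:
  lm = cd·sr = cd (luminous flux; sr is dimensionless).
  C = A·s = s·A (charge = current × time).
  So C⁻¹ = s⁻¹·A⁻¹.
  Combining: lm·C⁻¹·A = cd · (s⁻¹·A⁻¹) · A = s⁻¹·cd.
Left is cd; right is s⁻¹·cd — different.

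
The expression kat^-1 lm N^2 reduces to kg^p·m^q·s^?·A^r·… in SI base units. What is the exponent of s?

kat = mol/s = s⁻¹·mol (catalytic activity).
So kat⁻¹ = s·mol⁻¹.
lm = cd·sr = cd (luminous flux; sr is dimensionless).
N = kg·m/s² = kg·m·s⁻² (force = mass × acceleration).
So N² = kg²·m²·s⁻⁴.
Combining: kat⁻¹·lm·N² = (s·mol⁻¹) · cd · (kg²·m²·s⁻⁴) = kg²·m²·s⁻³·mol⁻¹·cd.
The exponent of s is -3.

-3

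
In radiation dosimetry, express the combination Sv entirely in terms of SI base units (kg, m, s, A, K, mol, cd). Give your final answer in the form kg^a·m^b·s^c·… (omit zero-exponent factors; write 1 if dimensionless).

Sv = m²·s⁻².

m²·s⁻²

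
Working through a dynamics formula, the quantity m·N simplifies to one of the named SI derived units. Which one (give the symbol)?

J

N = kg·m·s⁻².
Combining: m·N = m · (kg·m·s⁻²) = kg·m²·s⁻².
kg·m²·s⁻² is the base-SI form of the joule.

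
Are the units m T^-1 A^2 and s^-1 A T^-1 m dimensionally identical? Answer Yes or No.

No

Left side:
  T = Wb/m² (flux density = flux per area),
      = kg·s⁻²·A⁻¹.
  So T⁻¹ = kg⁻¹·s²·A.
  Combining: m·T⁻¹·A² = m · (kg⁻¹·s²·A) · A² = kg⁻¹·m·s²·A³.
Right side:
  T = kg·s⁻²·A⁻¹.
  So T⁻¹ = kg⁻¹·s²·A.
  Combining: s⁻¹·A·T⁻¹·m = s⁻¹ · A · (kg⁻¹·s²·A) · m = kg⁻¹·m·s·A².
Left is kg⁻¹·m·s²·A³; right is kg⁻¹·m·s·A² — different.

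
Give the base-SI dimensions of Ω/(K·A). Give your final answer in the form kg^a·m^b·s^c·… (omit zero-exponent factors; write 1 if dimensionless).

kg·m²·s⁻³·A⁻³·K⁻¹

Ω = kg·m²·s⁻³·A⁻².
Combining: K⁻¹·A⁻¹·Ω = K⁻¹ · A⁻¹ · (kg·m²·s⁻³·A⁻²) = kg·m²·s⁻³·A⁻³·K⁻¹.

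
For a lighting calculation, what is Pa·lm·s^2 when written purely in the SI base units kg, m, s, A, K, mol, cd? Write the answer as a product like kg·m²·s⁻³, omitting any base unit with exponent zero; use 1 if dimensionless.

kg·m⁻¹·cd

Pa = N/m² (pressure = force per area),
    = kg·m⁻¹·s⁻².
lm = cd·sr = cd (luminous flux; sr is dimensionless).
Combining: Pa·lm·s² = (kg·m⁻¹·s⁻²) · cd · s² = kg·m⁻¹·cd.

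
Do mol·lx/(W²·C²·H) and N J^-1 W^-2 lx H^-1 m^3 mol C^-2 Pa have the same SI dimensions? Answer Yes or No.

Left side:
  W = J/s (power = energy per time),
      = kg·m²·s⁻³.
  So W⁻² = kg⁻²·m⁻⁴·s⁶.
  C = A·s = s·A (charge = current × time).
  So C⁻² = s⁻²·A⁻².
  lx = lm/m² (illuminance = luminous flux per area),
      = m⁻²·cd.
  H = Wb/A (inductance = flux per current),
      = kg·m²·s⁻²·A⁻².
  So H⁻¹ = kg⁻¹·m⁻²·s²·A².
  Combining: W⁻²·mol·C⁻²·lx·H⁻¹ = (kg⁻²·m⁻⁴·s⁶) · mol · (s⁻²·A⁻²) · (m⁻²·cd) · (kg⁻¹·m⁻²·s²·A²) = kg⁻³·m⁻⁸·s⁶·mol·cd.
Right side:
  N = kg·m·s⁻².
  J = kg·m²·s⁻².
  So J⁻¹ = kg⁻¹·m⁻²·s².
  W = kg·m²·s⁻³.
  So W⁻² = kg⁻²·m⁻⁴·s⁶.
  lx = m⁻²·cd.
  H = kg·m²·s⁻²·A⁻².
  So H⁻¹ = kg⁻¹·m⁻²·s²·A².
  C = s·A.
  So C⁻² = s⁻²·A⁻².
  Pa = kg·m⁻¹·s⁻².
  Combining: N·J⁻¹·W⁻²·lx·H⁻¹·m³·mol·C⁻²·Pa = (kg·m·s⁻²) · (kg⁻¹·m⁻²·s²) · (kg⁻²·m⁻⁴·s⁶) · (m⁻²·cd) · (kg⁻¹·m⁻²·s²·A²) · m³ · mol · (s⁻²·A⁻²) · (kg·m⁻¹·s⁻²) = kg⁻²·m⁻⁷·s⁴·mol·cd.
Left is kg⁻³·m⁻⁸·s⁶·mol·cd; right is kg⁻²·m⁻⁷·s⁴·mol·cd — different.

No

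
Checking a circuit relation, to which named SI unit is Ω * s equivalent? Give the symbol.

H

Ω = kg·m²·s⁻³·A⁻².
Combining: Ω·s = (kg·m²·s⁻³·A⁻²) · s = kg·m²·s⁻²·A⁻².
kg·m²·s⁻²·A⁻² is the base-SI form of the henry.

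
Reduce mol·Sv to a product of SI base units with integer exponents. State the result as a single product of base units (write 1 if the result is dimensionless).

m²·s⁻²·mol

Sv = J/kg (equivalent dose = energy per mass),
    = m²·s⁻².
Combining: mol·Sv = mol · (m²·s⁻²) = m²·s⁻²·mol.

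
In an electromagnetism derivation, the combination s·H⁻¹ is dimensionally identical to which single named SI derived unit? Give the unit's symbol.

S

H = Wb/A (inductance = flux per current),
    = kg·m²·s⁻²·A⁻².
So H⁻¹ = kg⁻¹·m⁻²·s²·A².
Combining: s·H⁻¹ = s · (kg⁻¹·m⁻²·s²·A²) = kg⁻¹·m⁻²·s³·A².
kg⁻¹·m⁻²·s³·A² is the base-SI form of the siemens.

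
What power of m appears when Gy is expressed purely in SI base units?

2

Gy = J/kg (absorbed dose = energy per mass),
    = m²·s⁻².
The exponent of m is 2.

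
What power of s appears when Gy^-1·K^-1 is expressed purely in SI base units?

Gy = m²·s⁻².
So Gy⁻¹ = m⁻²·s².
Combining: Gy⁻¹·K⁻¹ = (m⁻²·s²) · K⁻¹ = m⁻²·s²·K⁻¹.
The exponent of s is 2.

2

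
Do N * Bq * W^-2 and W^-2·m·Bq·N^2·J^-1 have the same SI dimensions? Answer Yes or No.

Left side:
  N = kg·m/s² = kg·m·s⁻² (force = mass × acceleration).
  Bq = 1/s = s⁻¹ (activity is decays per second).
  W = J/s (power = energy per time),
      = kg·m²·s⁻³.
  So W⁻² = kg⁻²·m⁻⁴·s⁶.
  Combining: N·Bq·W⁻² = (kg·m·s⁻²) · s⁻¹ · (kg⁻²·m⁻⁴·s⁶) = kg⁻¹·m⁻³·s³.
Right side:
  W = kg·m²·s⁻³.
  So W⁻² = kg⁻²·m⁻⁴·s⁶.
  Bq = s⁻¹.
  N = kg·m·s⁻².
  So N² = kg²·m²·s⁻⁴.
  J = kg·m²·s⁻².
  So J⁻¹ = kg⁻¹·m⁻²·s².
  Combining: W⁻²·m·Bq·N²·J⁻¹ = (kg⁻²·m⁻⁴·s⁶) · m · s⁻¹ · (kg²·m²·s⁻⁴) · (kg⁻¹·m⁻²·s²) = kg⁻¹·m⁻³·s³.
Both reduce to kg⁻¹·m⁻³·s³.

Yes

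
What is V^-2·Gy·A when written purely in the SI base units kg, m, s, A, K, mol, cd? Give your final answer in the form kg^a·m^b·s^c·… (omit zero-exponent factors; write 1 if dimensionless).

kg⁻²·m⁻²·s⁴·A³

V = kg·m²·s⁻³·A⁻¹.
So V⁻² = kg⁻²·m⁻⁴·s⁶·A².
Gy = m²·s⁻².
Combining: V⁻²·Gy·A = (kg⁻²·m⁻⁴·s⁶·A²) · (m²·s⁻²) · A = kg⁻²·m⁻²·s⁴·A³.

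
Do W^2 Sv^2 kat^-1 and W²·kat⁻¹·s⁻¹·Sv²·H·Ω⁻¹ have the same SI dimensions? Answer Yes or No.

Yes

Left side:
  W = J/s (power = energy per time),
      = kg·m²·s⁻³.
  So W² = kg²·m⁴·s⁻⁶.
  Sv = J/kg (equivalent dose = energy per mass),
      = m²·s⁻².
  So Sv² = m⁴·s⁻⁴.
  kat = mol/s = s⁻¹·mol (catalytic activity).
  So kat⁻¹ = s·mol⁻¹.
  Combining: W²·Sv²·kat⁻¹ = (kg²·m⁴·s⁻⁶) · (m⁴·s⁻⁴) · (s·mol⁻¹) = kg²·m⁸·s⁻⁹·mol⁻¹.
Right side:
  W = kg·m²·s⁻³.
  So W² = kg²·m⁴·s⁻⁶.
  kat = s⁻¹·mol.
  So kat⁻¹ = s·mol⁻¹.
  Sv = m²·s⁻².
  So Sv² = m⁴·s⁻⁴.
  H = kg·m²·s⁻²·A⁻².
  Ω = kg·m²·s⁻³·A⁻².
  So Ω⁻¹ = kg⁻¹·m⁻²·s³·A².
  Combining: W²·kat⁻¹·s⁻¹·Sv²·H·Ω⁻¹ = (kg²·m⁴·s⁻⁶) · (s·mol⁻¹) · s⁻¹ · (m⁴·s⁻⁴) · (kg·m²·s⁻²·A⁻²) · (kg⁻¹·m⁻²·s³·A²) = kg²·m⁸·s⁻⁹·mol⁻¹.
Both reduce to kg²·m⁸·s⁻⁹·mol⁻¹.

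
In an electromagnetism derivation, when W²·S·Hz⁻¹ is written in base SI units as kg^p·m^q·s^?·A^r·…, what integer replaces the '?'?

-2

W = J/s (power = energy per time),
    = kg·m²·s⁻³.
So W² = kg²·m⁴·s⁻⁶.
S = 1/Ω (conductance is reciprocal resistance),
    = kg⁻¹·m⁻²·s³·A².
Hz = 1/s = s⁻¹ (frequency is cycles per second).
So Hz⁻¹ = s.
Combining: W²·S·Hz⁻¹ = (kg²·m⁴·s⁻⁶) · (kg⁻¹·m⁻²·s³·A²) · s = kg·m²·s⁻²·A².
The exponent of s is -2.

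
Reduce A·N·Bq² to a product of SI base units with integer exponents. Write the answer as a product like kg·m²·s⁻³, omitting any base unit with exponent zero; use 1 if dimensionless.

N = kg·m/s² = kg·m·s⁻² (force = mass × acceleration).
Bq = 1/s = s⁻¹ (activity is decays per second).
So Bq² = s⁻².
Combining: A·N·Bq² = A · (kg·m·s⁻²) · s⁻² = kg·m·s⁻⁴·A.

kg·m·s⁻⁴·A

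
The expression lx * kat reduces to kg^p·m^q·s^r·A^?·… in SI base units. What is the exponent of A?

lx = m⁻²·cd.
kat = s⁻¹·mol.
Combining: lx·kat = (m⁻²·cd) · (s⁻¹·mol) = m⁻²·s⁻¹·mol·cd.
The exponent of A is 0.

0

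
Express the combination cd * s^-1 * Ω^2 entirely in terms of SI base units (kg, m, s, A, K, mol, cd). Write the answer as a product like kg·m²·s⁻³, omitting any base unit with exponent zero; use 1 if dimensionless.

Ω = V/A (resistance = voltage per current),
    = kg·m²·s⁻³·A⁻².
So Ω² = kg²·m⁴·s⁻⁶·A⁻⁴.
Combining: cd·s⁻¹·Ω² = cd · s⁻¹ · (kg²·m⁴·s⁻⁶·A⁻⁴) = kg²·m⁴·s⁻⁷·A⁻⁴·cd.

kg²·m⁴·s⁻⁷·A⁻⁴·cd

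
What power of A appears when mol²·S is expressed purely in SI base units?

2

S = 1/Ω (conductance is reciprocal resistance),
    = kg⁻¹·m⁻²·s³·A².
Combining: mol²·S = mol² · (kg⁻¹·m⁻²·s³·A²) = kg⁻¹·m⁻²·s³·A²·mol².
The exponent of A is 2.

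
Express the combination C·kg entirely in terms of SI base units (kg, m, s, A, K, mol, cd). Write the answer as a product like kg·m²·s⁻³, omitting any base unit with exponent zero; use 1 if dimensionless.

C = A·s = s·A (charge = current × time).
Combining: C·kg = (s·A) · kg = kg·s·A.

kg·s·A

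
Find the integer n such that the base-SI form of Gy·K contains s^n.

-2

Gy = J/kg (absorbed dose = energy per mass),
    = m²·s⁻².
Combining: Gy·K = (m²·s⁻²) · K = m²·s⁻²·K.
The exponent of s is -2.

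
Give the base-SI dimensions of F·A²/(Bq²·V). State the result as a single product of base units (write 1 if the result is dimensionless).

kg⁻²·m⁻⁴·s⁹·A⁵

Bq = s⁻¹.
So Bq⁻² = s².
V = kg·m²·s⁻³·A⁻¹.
So V⁻¹ = kg⁻¹·m⁻²·s³·A.
F = kg⁻¹·m⁻²·s⁴·A².
Combining: Bq⁻²·V⁻¹·F·A² = s² · (kg⁻¹·m⁻²·s³·A) · (kg⁻¹·m⁻²·s⁴·A²) · A² = kg⁻²·m⁻⁴·s⁹·A⁵.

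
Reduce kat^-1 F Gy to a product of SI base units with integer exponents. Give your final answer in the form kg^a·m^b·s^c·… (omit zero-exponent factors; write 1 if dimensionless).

kg⁻¹·s³·A²·mol⁻¹

kat = s⁻¹·mol.
So kat⁻¹ = s·mol⁻¹.
F = kg⁻¹·m⁻²·s⁴·A².
Gy = m²·s⁻².
Combining: kat⁻¹·F·Gy = (s·mol⁻¹) · (kg⁻¹·m⁻²·s⁴·A²) · (m²·s⁻²) = kg⁻¹·s³·A²·mol⁻¹.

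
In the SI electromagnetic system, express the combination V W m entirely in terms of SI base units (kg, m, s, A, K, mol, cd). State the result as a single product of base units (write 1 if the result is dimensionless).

kg²·m⁵·s⁻⁶·A⁻¹

V = kg·m²·s⁻³·A⁻¹.
W = kg·m²·s⁻³.
Combining: V·W·m = (kg·m²·s⁻³·A⁻¹) · (kg·m²·s⁻³) · m = kg²·m⁵·s⁻⁶·A⁻¹.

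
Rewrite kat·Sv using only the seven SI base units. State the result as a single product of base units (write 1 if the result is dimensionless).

kat = mol/s = s⁻¹·mol (catalytic activity).
Sv = J/kg (equivalent dose = energy per mass),
    = m²·s⁻².
Combining: kat·Sv = (s⁻¹·mol) · (m²·s⁻²) = m²·s⁻³·mol.

m²·s⁻³·mol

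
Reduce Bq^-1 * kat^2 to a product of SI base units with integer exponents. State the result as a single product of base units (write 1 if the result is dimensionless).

Bq = 1/s = s⁻¹ (activity is decays per second).
So Bq⁻¹ = s.
kat = mol/s = s⁻¹·mol (catalytic activity).
So kat² = s⁻²·mol².
Combining: Bq⁻¹·kat² = s · (s⁻²·mol²) = s⁻¹·mol².

s⁻¹·mol²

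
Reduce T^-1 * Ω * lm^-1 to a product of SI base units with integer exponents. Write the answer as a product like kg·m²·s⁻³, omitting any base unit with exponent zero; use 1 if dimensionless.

m²·s⁻¹·A⁻¹·cd⁻¹

T = Wb/m² (flux density = flux per area),
    = kg·s⁻²·A⁻¹.
So T⁻¹ = kg⁻¹·s²·A.
Ω = V/A (resistance = voltage per current),
    = kg·m²·s⁻³·A⁻².
lm = cd·sr = cd (luminous flux; sr is dimensionless).
So lm⁻¹ = cd⁻¹.
Combining: T⁻¹·Ω·lm⁻¹ = (kg⁻¹·s²·A) · (kg·m²·s⁻³·A⁻²) · cd⁻¹ = m²·s⁻¹·A⁻¹·cd⁻¹.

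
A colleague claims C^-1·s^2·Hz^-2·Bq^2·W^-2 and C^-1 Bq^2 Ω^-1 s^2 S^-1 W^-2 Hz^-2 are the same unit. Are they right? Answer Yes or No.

Left side:
  C = s·A.
  So C⁻¹ = s⁻¹·A⁻¹.
  Hz = s⁻¹.
  So Hz⁻² = s².
  Bq = s⁻¹.
  So Bq² = s⁻².
  W = kg·m²·s⁻³.
  So W⁻² = kg⁻²·m⁻⁴·s⁶.
  Combining: C⁻¹·s²·Hz⁻²·Bq²·W⁻² = (s⁻¹·A⁻¹) · s² · s² · s⁻² · (kg⁻²·m⁻⁴·s⁶) = kg⁻²·m⁻⁴·s⁷·A⁻¹.
Right side:
  C = A·s = s·A (charge = current × time).
  So C⁻¹ = s⁻¹·A⁻¹.
  Bq = 1/s = s⁻¹ (activity is decays per second).
  So Bq² = s⁻².
  Ω = V/A (resistance = voltage per current),
      = kg·m²·s⁻³·A⁻².
  So Ω⁻¹ = kg⁻¹·m⁻²·s³·A².
  S = 1/Ω (conductance is reciprocal resistance),
      = kg⁻¹·m⁻²·s³·A².
  So S⁻¹ = kg·m²·s⁻³·A⁻².
  W = J/s (power = energy per time),
      = kg·m²·s⁻³.
  So W⁻² = kg⁻²·m⁻⁴·s⁶.
  Hz = 1/s = s⁻¹ (frequency is cycles per second).
  So Hz⁻² = s².
  Combining: C⁻¹·Bq²·Ω⁻¹·s²·S⁻¹·W⁻²·Hz⁻² = (s⁻¹·A⁻¹) · s⁻² · (kg⁻¹·m⁻²·s³·A²) · s² · (kg·m²·s⁻³·A⁻²) · (kg⁻²·m⁻⁴·s⁶) · s² = kg⁻²·m⁻⁴·s⁷·A⁻¹.
Both reduce to kg⁻²·m⁻⁴·s⁷·A⁻¹.

Yes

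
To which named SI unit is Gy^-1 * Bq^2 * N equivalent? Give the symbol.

Gy = m²·s⁻².
So Gy⁻¹ = m⁻²·s².
Bq = s⁻¹.
So Bq² = s⁻².
N = kg·m·s⁻².
Combining: Gy⁻¹·Bq²·N = (m⁻²·s²) · s⁻² · (kg·m·s⁻²) = kg·m⁻¹·s⁻².
kg·m⁻¹·s⁻² is the base-SI form of the pascal.

Pa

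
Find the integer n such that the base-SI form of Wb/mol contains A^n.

-1

Wb = V·s (flux: a volt is a weber per second),
    = kg·m²·s⁻²·A⁻¹.
Combining: Wb·mol⁻¹ = (kg·m²·s⁻²·A⁻¹) · mol⁻¹ = kg·m²·s⁻²·A⁻¹·mol⁻¹.
The exponent of A is -1.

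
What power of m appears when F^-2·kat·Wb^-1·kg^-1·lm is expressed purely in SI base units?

2

F = C/V (capacitance = charge per voltage),
    = A·s/(kg·m²·s⁻³·A⁻¹) (substituting C and V),
    = kg⁻¹·m⁻²·s⁴·A².
So F⁻² = kg²·m⁴·s⁻⁸·A⁻⁴.
kat = mol/s = s⁻¹·mol (catalytic activity).
Wb = V·s (flux: a volt is a weber per second),
    = kg·m²·s⁻²·A⁻¹.
So Wb⁻¹ = kg⁻¹·m⁻²·s²·A.
lm = cd·sr = cd (luminous flux; sr is dimensionless).
Combining: F⁻²·kat·Wb⁻¹·kg⁻¹·lm = (kg²·m⁴·s⁻⁸·A⁻⁴) · (s⁻¹·mol) · (kg⁻¹·m⁻²·s²·A) · kg⁻¹ · cd = m²·s⁻⁷·A⁻³·mol·cd.
The exponent of m is 2.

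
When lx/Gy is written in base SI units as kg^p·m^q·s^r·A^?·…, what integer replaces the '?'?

Gy = J/kg (absorbed dose = energy per mass),
    = m²·s⁻².
So Gy⁻¹ = m⁻²·s².
lx = lm/m² (illuminance = luminous flux per area),
    = m⁻²·cd.
Combining: Gy⁻¹·lx = (m⁻²·s²) · (m⁻²·cd) = m⁻⁴·s²·cd.
The exponent of A is 0.

0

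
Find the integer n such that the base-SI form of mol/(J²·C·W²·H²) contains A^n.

J = kg·m²·s⁻².
So J⁻² = kg⁻²·m⁻⁴·s⁴.
C = s·A.
So C⁻¹ = s⁻¹·A⁻¹.
W = kg·m²·s⁻³.
So W⁻² = kg⁻²·m⁻⁴·s⁶.
H = kg·m²·s⁻²·A⁻².
So H⁻² = kg⁻²·m⁻⁴·s⁴·A⁴.
Combining: J⁻²·mol·C⁻¹·W⁻²·H⁻² = (kg⁻²·m⁻⁴·s⁴) · mol · (s⁻¹·A⁻¹) · (kg⁻²·m⁻⁴·s⁶) · (kg⁻²·m⁻⁴·s⁴·A⁴) = kg⁻⁶·m⁻¹²·s¹³·A³·mol.
The exponent of A is 3.

3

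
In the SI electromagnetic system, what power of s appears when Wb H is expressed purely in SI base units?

-4

Wb = kg·m²·s⁻²·A⁻¹.
H = kg·m²·s⁻²·A⁻².
Combining: Wb·H = (kg·m²·s⁻²·A⁻¹) · (kg·m²·s⁻²·A⁻²) = kg²·m⁴·s⁻⁴·A⁻³.
The exponent of s is -4.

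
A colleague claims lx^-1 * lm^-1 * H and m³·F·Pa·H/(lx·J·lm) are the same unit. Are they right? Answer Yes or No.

No

Left side:
  lx = lm/m² (illuminance = luminous flux per area),
      = m⁻²·cd.
  So lx⁻¹ = m²·cd⁻¹.
  lm = cd·sr = cd (luminous flux; sr is dimensionless).
  So lm⁻¹ = cd⁻¹.
  H = Wb/A (inductance = flux per current),
      = kg·m²·s⁻²·A⁻².
  Combining: lx⁻¹·lm⁻¹·H = (m²·cd⁻¹) · cd⁻¹ · (kg·m²·s⁻²·A⁻²) = kg·m⁴·s⁻²·A⁻²·cd⁻².
Right side:
  lx = m⁻²·cd.
  So lx⁻¹ = m²·cd⁻¹.
  F = kg⁻¹·m⁻²·s⁴·A².
  J = kg·m²·s⁻².
  So J⁻¹ = kg⁻¹·m⁻²·s².
  lm = cd.
  So lm⁻¹ = cd⁻¹.
  Pa = kg·m⁻¹·s⁻².
  H = kg·m²·s⁻²·A⁻².
  Combining: lx⁻¹·m³·F·J⁻¹·lm⁻¹·Pa·H = (m²·cd⁻¹) · m³ · (kg⁻¹·m⁻²·s⁴·A²) · (kg⁻¹·m⁻²·s²) · cd⁻¹ · (kg·m⁻¹·s⁻²) · (kg·m²·s⁻²·A⁻²) = m²·s²·cd⁻².
Left is kg·m⁴·s⁻²·A⁻²·cd⁻²; right is m²·s²·cd⁻² — different.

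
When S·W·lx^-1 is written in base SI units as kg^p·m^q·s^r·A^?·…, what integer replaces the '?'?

S = 1/Ω (conductance is reciprocal resistance),
    = kg⁻¹·m⁻²·s³·A².
W = J/s (power = energy per time),
    = kg·m²·s⁻³.
lx = lm/m² (illuminance = luminous flux per area),
    = m⁻²·cd.
So lx⁻¹ = m²·cd⁻¹.
Combining: S·W·lx⁻¹ = (kg⁻¹·m⁻²·s³·A²) · (kg·m²·s⁻³) · (m²·cd⁻¹) = m²·A²·cd⁻¹.
The exponent of A is 2.

2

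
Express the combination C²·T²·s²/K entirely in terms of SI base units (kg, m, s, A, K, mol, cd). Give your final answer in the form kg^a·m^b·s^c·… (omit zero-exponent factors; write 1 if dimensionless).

kg²·K⁻¹

C = A·s = s·A (charge = current × time).
So C² = s²·A².
T = Wb/m² (flux density = flux per area),
    = kg·s⁻²·A⁻¹.
So T² = kg²·s⁻⁴·A⁻².
Combining: C²·T²·s²·K⁻¹ = (s²·A²) · (kg²·s⁻⁴·A⁻²) · s² · K⁻¹ = kg²·K⁻¹.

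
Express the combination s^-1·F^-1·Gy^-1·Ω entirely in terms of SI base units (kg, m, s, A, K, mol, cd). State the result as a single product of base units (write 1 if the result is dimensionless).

kg²·m²·s⁻⁶·A⁻⁴

F = kg⁻¹·m⁻²·s⁴·A².
So F⁻¹ = kg·m²·s⁻⁴·A⁻².
Gy = m²·s⁻².
So Gy⁻¹ = m⁻²·s².
Ω = kg·m²·s⁻³·A⁻².
Combining: s⁻¹·F⁻¹·Gy⁻¹·Ω = s⁻¹ · (kg·m²·s⁻⁴·A⁻²) · (m⁻²·s²) · (kg·m²·s⁻³·A⁻²) = kg²·m²·s⁻⁶·A⁻⁴.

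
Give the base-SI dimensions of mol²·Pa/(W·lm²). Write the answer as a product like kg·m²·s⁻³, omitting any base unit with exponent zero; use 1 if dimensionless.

Pa = kg·m⁻¹·s⁻².
W = kg·m²·s⁻³.
So W⁻¹ = kg⁻¹·m⁻²·s³.
lm = cd.
So lm⁻² = cd⁻².
Combining: mol²·Pa·W⁻¹·lm⁻² = mol² · (kg·m⁻¹·s⁻²) · (kg⁻¹·m⁻²·s³) · cd⁻² = m⁻³·s·mol²·cd⁻².

m⁻³·s·mol²·cd⁻²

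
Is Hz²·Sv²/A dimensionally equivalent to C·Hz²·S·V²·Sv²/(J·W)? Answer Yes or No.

No

Left side:
  Hz = 1/s = s⁻¹ (frequency is cycles per second).
  So Hz² = s⁻².
  Sv = J/kg (equivalent dose = energy per mass),
      = m²·s⁻².
  So Sv² = m⁴·s⁻⁴.
  Combining: Hz²·A⁻¹·Sv² = s⁻² · A⁻¹ · (m⁴·s⁻⁴) = m⁴·s⁻⁶·A⁻¹.
Right side:
  J = N·m (work = force × distance),
      = kg·m²·s⁻².
  So J⁻¹ = kg⁻¹·m⁻²·s².
  C = A·s = s·A (charge = current × time).
  Hz = 1/s = s⁻¹ (frequency is cycles per second).
  So Hz² = s⁻².
  S = 1/Ω (conductance is reciprocal resistance),
      = kg⁻¹·m⁻²·s³·A².
  W = J/s (power = energy per time),
      = kg·m²·s⁻³.
  So W⁻¹ = kg⁻¹·m⁻²·s³.
  V = W/A (potential = power per current),
      = kg·m²·s⁻³·A⁻¹.
  So V² = kg²·m⁴·s⁻⁶·A⁻².
  Sv = J/kg (equivalent dose = energy per mass),
      = m²·s⁻².
  So Sv² = m⁴·s⁻⁴.
  Combining: J⁻¹·C·Hz²·S·W⁻¹·V²·Sv² = (kg⁻¹·m⁻²·s²) · (s·A) · s⁻² · (kg⁻¹·m⁻²·s³·A²) · (kg⁻¹·m⁻²·s³) · (kg²·m⁴·s⁻⁶·A⁻²) · (m⁴·s⁻⁴) = kg⁻¹·m²·s⁻³·A.
Left is m⁴·s⁻⁶·A⁻¹; right is kg⁻¹·m²·s⁻³·A — different.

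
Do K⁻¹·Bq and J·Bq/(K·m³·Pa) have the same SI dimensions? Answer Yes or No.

Left side:
  Bq = 1/s = s⁻¹ (activity is decays per second).
  Combining: K⁻¹·Bq = K⁻¹ · s⁻¹ = s⁻¹·K⁻¹.
Right side:
  J = N·m (work = force × distance),
      = kg·m²·s⁻².
  Bq = 1/s = s⁻¹ (activity is decays per second).
  Pa = N/m² (pressure = force per area),
      = kg·m⁻¹·s⁻².
  So Pa⁻¹ = kg⁻¹·m·s².
  Combining: J·K⁻¹·Bq·m⁻³·Pa⁻¹ = (kg·m²·s⁻²) · K⁻¹ · s⁻¹ · m⁻³ · (kg⁻¹·m·s²) = s⁻¹·K⁻¹.
Both reduce to s⁻¹·K⁻¹.

Yes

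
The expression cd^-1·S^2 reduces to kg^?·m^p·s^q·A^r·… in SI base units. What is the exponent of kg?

-2

S = 1/Ω (conductance is reciprocal resistance),
    = kg⁻¹·m⁻²·s³·A².
So S² = kg⁻²·m⁻⁴·s⁶·A⁴.
Combining: cd⁻¹·S² = cd⁻¹ · (kg⁻²·m⁻⁴·s⁶·A⁴) = kg⁻²·m⁻⁴·s⁶·A⁴·cd⁻¹.
The exponent of kg is -2.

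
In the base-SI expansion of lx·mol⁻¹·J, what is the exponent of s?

-2

lx = m⁻²·cd.
J = kg·m²·s⁻².
Combining: lx·mol⁻¹·J = (m⁻²·cd) · mol⁻¹ · (kg·m²·s⁻²) = kg·s⁻²·mol⁻¹·cd.
The exponent of s is -2.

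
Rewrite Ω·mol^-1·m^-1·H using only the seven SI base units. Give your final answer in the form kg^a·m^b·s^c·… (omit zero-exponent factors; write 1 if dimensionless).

kg²·m³·s⁻⁵·A⁻⁴·mol⁻¹

Ω = V/A (resistance = voltage per current),
    = kg·m²·s⁻³·A⁻².
H = Wb/A (inductance = flux per current),
    = kg·m²·s⁻²·A⁻².
Combining: Ω·mol⁻¹·m⁻¹·H = (kg·m²·s⁻³·A⁻²) · mol⁻¹ · m⁻¹ · (kg·m²·s⁻²·A⁻²) = kg²·m³·s⁻⁵·A⁻⁴·mol⁻¹.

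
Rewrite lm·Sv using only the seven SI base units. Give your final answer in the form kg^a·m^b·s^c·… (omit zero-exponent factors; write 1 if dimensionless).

m²·s⁻²·cd

lm = cd·sr = cd (luminous flux; sr is dimensionless).
Sv = J/kg (equivalent dose = energy per mass),
    = m²·s⁻².
Combining: lm·Sv = cd · (m²·s⁻²) = m²·s⁻²·cd.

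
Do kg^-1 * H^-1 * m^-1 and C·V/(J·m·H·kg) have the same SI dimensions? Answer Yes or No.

Left side:
  H = Wb/A (inductance = flux per current),
      = kg·m²·s⁻²·A⁻².
  So H⁻¹ = kg⁻¹·m⁻²·s²·A².
  Combining: kg⁻¹·H⁻¹·m⁻¹ = kg⁻¹ · (kg⁻¹·m⁻²·s²·A²) · m⁻¹ = kg⁻²·m⁻³·s²·A².
Right side:
  J = kg·m²·s⁻².
  So J⁻¹ = kg⁻¹·m⁻²·s².
  H = kg·m²·s⁻²·A⁻².
  So H⁻¹ = kg⁻¹·m⁻²·s²·A².
  C = s·A.
  V = kg·m²·s⁻³·A⁻¹.
  Combining: J⁻¹·m⁻¹·H⁻¹·C·V·kg⁻¹ = (kg⁻¹·m⁻²·s²) · m⁻¹ · (kg⁻¹·m⁻²·s²·A²) · (s·A) · (kg·m²·s⁻³·A⁻¹) · kg⁻¹ = kg⁻²·m⁻³·s²·A².
Both reduce to kg⁻²·m⁻³·s²·A².

Yes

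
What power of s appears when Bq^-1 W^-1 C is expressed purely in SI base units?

Bq = s⁻¹.
So Bq⁻¹ = s.
W = kg·m²·s⁻³.
So W⁻¹ = kg⁻¹·m⁻²·s³.
C = s·A.
Combining: Bq⁻¹·W⁻¹·C = s · (kg⁻¹·m⁻²·s³) · (s·A) = kg⁻¹·m⁻²·s⁵·A.
The exponent of s is 5.

5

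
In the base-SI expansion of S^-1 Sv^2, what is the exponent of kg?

S = 1/Ω (conductance is reciprocal resistance),
    = kg⁻¹·m⁻²·s³·A².
So S⁻¹ = kg·m²·s⁻³·A⁻².
Sv = J/kg (equivalent dose = energy per mass),
    = m²·s⁻².
So Sv² = m⁴·s⁻⁴.
Combining: S⁻¹·Sv² = (kg·m²·s⁻³·A⁻²) · (m⁴·s⁻⁴) = kg·m⁶·s⁻⁷·A⁻².
The exponent of kg is 1.

1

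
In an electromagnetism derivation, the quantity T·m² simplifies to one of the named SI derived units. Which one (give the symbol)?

Wb

T = Wb/m² (flux density = flux per area),
    = kg·s⁻²·A⁻¹.
Combining: T·m² = (kg·s⁻²·A⁻¹) · m² = kg·m²·s⁻²·A⁻¹.
kg·m²·s⁻²·A⁻¹ is the base-SI form of the weber.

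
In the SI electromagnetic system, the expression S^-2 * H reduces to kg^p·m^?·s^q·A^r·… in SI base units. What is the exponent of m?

S = 1/Ω (conductance is reciprocal resistance),
    = kg⁻¹·m⁻²·s³·A².
So S⁻² = kg²·m⁴·s⁻⁶·A⁻⁴.
H = Wb/A (inductance = flux per current),
    = kg·m²·s⁻²·A⁻².
Combining: S⁻²·H = (kg²·m⁴·s⁻⁶·A⁻⁴) · (kg·m²·s⁻²·A⁻²) = kg³·m⁶·s⁻⁸·A⁻⁶.
The exponent of m is 6.

6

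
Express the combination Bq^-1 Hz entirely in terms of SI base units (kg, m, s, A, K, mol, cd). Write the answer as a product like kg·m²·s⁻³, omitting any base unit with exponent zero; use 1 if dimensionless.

1

Bq = 1/s = s⁻¹ (activity is decays per second).
So Bq⁻¹ = s.
Hz = 1/s = s⁻¹ (frequency is cycles per second).
Combining: Bq⁻¹·Hz = s · s⁻¹ = 1.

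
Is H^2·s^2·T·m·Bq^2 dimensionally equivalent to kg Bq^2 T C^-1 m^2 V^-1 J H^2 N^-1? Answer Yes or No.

Yes

Left side:
  H = kg·m²·s⁻²·A⁻².
  So H² = kg²·m⁴·s⁻⁴·A⁻⁴.
  T = kg·s⁻²·A⁻¹.
  Bq = s⁻¹.
  So Bq² = s⁻².
  Combining: H²·s²·T·m·Bq² = (kg²·m⁴·s⁻⁴·A⁻⁴) · s² · (kg·s⁻²·A⁻¹) · m · s⁻² = kg³·m⁵·s⁻⁶·A⁻⁵.
Right side:
  Bq = 1/s = s⁻¹ (activity is decays per second).
  So Bq² = s⁻².
  T = Wb/m² (flux density = flux per area),
      = kg·s⁻²·A⁻¹.
  C = A·s = s·A (charge = current × time).
  So C⁻¹ = s⁻¹·A⁻¹.
  V = W/A (potential = power per current),
      = kg·m²·s⁻³·A⁻¹.
  So V⁻¹ = kg⁻¹·m⁻²·s³·A.
  J = N·m (work = force × distance),
      = kg·m²·s⁻².
  H = Wb/A (inductance = flux per current),
      = kg·m²·s⁻²·A⁻².
  So H² = kg²·m⁴·s⁻⁴·A⁻⁴.
  N = kg·m/s² = kg·m·s⁻² (force = mass × acceleration).
  So N⁻¹ = kg⁻¹·m⁻¹·s².
  Combining: kg·Bq²·T·C⁻¹·m²·V⁻¹·J·H²·N⁻¹ = kg · s⁻² · (kg·s⁻²·A⁻¹) · (s⁻¹·A⁻¹) · m² · (kg⁻¹·m⁻²·s³·A) · (kg·m²·s⁻²) · (kg²·m⁴·s⁻⁴·A⁻⁴) · (kg⁻¹·m⁻¹·s²) = kg³·m⁵·s⁻⁶·A⁻⁵.
Both reduce to kg³·m⁵·s⁻⁶·A⁻⁵.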